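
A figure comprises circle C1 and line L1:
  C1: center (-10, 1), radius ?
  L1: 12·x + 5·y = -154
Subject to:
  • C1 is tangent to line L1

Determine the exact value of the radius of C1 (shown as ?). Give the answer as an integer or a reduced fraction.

1. [C1‖L1]  r_C1² − 9 = 0  ⇒  r_C1 = 3 (r>0 drops 1)

3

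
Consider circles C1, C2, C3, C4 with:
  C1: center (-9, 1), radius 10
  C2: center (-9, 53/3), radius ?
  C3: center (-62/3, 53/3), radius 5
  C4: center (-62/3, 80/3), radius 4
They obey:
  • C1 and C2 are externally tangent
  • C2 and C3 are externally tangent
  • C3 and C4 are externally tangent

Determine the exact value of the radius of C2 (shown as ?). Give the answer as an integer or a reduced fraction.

1. [ext C1·C2]  r_C2² + 20r_C2 − 1600/9 = 0  ⇒  r_C2 = 20/3 (r>0 drops 1)
2. [ext C2·C3]  r_C2² + 10r_C2 − 1000/9 = 0  ⇒  r_C2 = 20/3 (r>0 drops 1)

20/3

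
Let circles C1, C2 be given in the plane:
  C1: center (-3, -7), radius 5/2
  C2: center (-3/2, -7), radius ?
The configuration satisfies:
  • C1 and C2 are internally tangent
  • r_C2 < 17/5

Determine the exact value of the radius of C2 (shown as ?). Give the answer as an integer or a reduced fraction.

1

1. [int C1,C2]  r_C2² − 5r_C2 + 4 = 0  ⇒  r_C2 = 1 or 4
2. given r_C2 < 17/5: keep 1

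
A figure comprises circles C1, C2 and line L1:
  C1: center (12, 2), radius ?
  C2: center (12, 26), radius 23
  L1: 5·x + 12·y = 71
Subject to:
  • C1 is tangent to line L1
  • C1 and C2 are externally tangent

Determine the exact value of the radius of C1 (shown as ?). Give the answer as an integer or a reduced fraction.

1. [C1‖L1]  r_C1² − 1 = 0  ⇒  r_C1 = 1 (r>0 drops 1)
2. [ext C1·C2]  r_C1² + 46r_C1 − 47 = 0  ⇒  r_C1 = 1 (r>0 drops 1)

1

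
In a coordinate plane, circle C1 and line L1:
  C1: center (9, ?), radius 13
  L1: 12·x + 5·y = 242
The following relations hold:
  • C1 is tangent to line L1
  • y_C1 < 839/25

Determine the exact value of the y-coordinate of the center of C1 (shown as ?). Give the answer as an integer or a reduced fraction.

-7

1. [C1‖L1]  y_C1² − (268/5)y_C1 − 2121/5 = 0  ⇒  y_C1 = -7 or 303/5
2. given y_C1 < 839/25: keep -7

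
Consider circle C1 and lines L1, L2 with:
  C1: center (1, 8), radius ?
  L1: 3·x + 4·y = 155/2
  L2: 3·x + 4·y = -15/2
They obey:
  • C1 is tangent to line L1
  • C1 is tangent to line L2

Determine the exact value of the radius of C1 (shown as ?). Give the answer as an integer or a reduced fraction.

17/2

1. [C1‖L1]  r_C1² − 289/4 = 0  ⇒  r_C1 = 17/2 (r>0 drops 1)
2. [C1‖L2]  r_C1² − 289/4 = 0  ⇒  r_C1 = 17/2 (r>0 drops 1)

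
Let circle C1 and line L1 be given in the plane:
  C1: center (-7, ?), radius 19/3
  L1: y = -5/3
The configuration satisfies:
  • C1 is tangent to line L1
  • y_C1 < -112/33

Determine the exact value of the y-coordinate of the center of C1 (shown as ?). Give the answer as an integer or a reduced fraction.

1. [C1‖L1]  y_C1² + (10/3)y_C1 − 112/3 = 0  ⇒  y_C1 = -8 or 14/3
2. given y_C1 < -112/33: keep -8

-8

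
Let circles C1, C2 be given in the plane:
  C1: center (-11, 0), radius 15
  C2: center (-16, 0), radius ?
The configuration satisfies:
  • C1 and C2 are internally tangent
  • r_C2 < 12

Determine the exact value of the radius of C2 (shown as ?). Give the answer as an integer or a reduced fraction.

1. [int C1,C2]  r_C2² − 30r_C2 + 200 = 0  ⇒  r_C2 = 10 or 20
2. given r_C2 < 12: keep 10

10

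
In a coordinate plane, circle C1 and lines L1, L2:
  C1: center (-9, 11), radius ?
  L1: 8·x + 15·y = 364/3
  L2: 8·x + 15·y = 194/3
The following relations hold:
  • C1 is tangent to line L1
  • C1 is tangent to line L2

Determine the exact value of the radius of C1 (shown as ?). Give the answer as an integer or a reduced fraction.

1. [C1‖L1]  r_C1² − 25/9 = 0  ⇒  r_C1 = 5/3 (r>0 drops 1)
2. [C1‖L2]  r_C1² − 25/9 = 0  ⇒  r_C1 = 5/3 (r>0 drops 1)

5/3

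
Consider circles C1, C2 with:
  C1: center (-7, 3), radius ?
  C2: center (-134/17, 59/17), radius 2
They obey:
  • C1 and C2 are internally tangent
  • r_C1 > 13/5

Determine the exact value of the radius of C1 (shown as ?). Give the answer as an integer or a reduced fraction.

1. [int C1,C2]  r_C1² − 4r_C1 + 3 = 0  ⇒  r_C1 = 1 or 3
2. given r_C1 > 13/5: keep 3

3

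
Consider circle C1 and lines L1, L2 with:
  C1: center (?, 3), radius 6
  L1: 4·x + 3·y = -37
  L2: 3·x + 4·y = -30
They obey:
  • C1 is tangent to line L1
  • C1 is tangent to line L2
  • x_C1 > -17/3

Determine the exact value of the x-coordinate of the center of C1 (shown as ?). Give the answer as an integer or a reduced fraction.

-4

1. [C1‖L1]  x_C1² + 23x_C1 + 76 = 0  ⇒  x_C1 = -19 or -4
2. [C1‖L2]  x_C1² + 28x_C1 + 96 = 0  ⇒  x_C1 = -24 or -4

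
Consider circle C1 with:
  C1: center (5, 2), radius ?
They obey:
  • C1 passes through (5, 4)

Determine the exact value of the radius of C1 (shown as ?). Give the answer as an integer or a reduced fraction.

1. [C1∋P]  r_C1² − 4 = 0  ⇒  r_C1 = 2 (r>0 drops 1)

2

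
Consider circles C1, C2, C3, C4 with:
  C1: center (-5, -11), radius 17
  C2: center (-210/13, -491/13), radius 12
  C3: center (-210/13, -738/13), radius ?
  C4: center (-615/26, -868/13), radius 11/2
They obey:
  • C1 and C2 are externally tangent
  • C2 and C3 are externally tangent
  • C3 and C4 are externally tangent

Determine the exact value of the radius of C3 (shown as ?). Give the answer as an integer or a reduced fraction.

7

1. [ext C2·C3]  r_C3² + 24r_C3 − 217 = 0  ⇒  r_C3 = 7 (r>0 drops 1)
2. [ext C3·C4]  r_C3² + 11r_C3 − 126 = 0  ⇒  r_C3 = 7 (r>0 drops 1)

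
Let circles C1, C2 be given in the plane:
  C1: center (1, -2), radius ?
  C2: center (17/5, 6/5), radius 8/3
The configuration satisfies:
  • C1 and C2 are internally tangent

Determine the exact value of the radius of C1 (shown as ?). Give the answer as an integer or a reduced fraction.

1. [int C1,C2]  r_C1² − (16/3)r_C1 − 80/9 = 0  ⇒  r_C1 = 20/3 (r>0 drops 1)

20/3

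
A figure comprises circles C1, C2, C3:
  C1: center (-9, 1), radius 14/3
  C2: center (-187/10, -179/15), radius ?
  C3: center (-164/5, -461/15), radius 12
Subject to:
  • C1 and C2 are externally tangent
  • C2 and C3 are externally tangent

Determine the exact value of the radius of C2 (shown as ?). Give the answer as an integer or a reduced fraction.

23/2

1. [ext C1·C2]  r_C2² + (28/3)r_C2 − 2875/12 = 0  ⇒  r_C2 = 23/2 (r>0 drops 1)
2. [ext C2·C3]  r_C2² + 24r_C2 − 1633/4 = 0  ⇒  r_C2 = 23/2 (r>0 drops 1)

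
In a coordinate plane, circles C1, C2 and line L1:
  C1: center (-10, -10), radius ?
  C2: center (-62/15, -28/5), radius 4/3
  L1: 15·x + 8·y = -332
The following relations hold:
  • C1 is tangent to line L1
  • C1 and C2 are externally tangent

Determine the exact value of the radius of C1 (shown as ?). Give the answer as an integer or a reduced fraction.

6

1. [C1‖L1]  r_C1² − 36 = 0  ⇒  r_C1 = 6 (r>0 drops 1)
2. [ext C1·C2]  r_C1² + (8/3)r_C1 − 52 = 0  ⇒  r_C1 = 6 (r>0 drops 1)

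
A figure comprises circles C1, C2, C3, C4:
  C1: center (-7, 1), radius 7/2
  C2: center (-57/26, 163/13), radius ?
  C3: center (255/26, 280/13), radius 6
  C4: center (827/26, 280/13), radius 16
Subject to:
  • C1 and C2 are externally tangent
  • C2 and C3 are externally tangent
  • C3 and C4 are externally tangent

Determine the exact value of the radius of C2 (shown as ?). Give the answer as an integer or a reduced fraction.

9

1. [ext C1·C2]  r_C2² + 7r_C2 − 144 = 0  ⇒  r_C2 = 9 (r>0 drops 1)
2. [ext C2·C3]  r_C2² + 12r_C2 − 189 = 0  ⇒  r_C2 = 9 (r>0 drops 1)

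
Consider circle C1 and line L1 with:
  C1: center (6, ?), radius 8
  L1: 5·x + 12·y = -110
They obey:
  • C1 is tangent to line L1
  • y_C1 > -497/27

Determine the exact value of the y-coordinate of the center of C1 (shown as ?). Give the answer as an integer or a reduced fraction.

1. [C1‖L1]  y_C1² + (70/3)y_C1 + 61 = 0  ⇒  y_C1 = -61/3 or -3
2. given y_C1 > -497/27: keep -3

-3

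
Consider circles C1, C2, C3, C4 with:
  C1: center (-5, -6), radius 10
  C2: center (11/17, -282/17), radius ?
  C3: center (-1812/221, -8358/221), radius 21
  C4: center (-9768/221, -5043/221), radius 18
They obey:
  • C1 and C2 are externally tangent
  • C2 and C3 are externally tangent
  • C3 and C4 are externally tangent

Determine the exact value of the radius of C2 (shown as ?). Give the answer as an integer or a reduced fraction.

2

1. [ext C1·C2]  r_C2² + 20r_C2 − 44 = 0  ⇒  r_C2 = 2 (r>0 drops 1)
2. [ext C2·C3]  r_C2² + 42r_C2 − 88 = 0  ⇒  r_C2 = 2 (r>0 drops 1)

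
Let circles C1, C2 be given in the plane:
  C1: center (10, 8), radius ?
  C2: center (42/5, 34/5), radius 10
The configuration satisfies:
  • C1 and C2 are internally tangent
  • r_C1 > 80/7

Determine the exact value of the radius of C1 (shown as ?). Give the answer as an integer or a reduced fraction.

12

1. [int C1,C2]  r_C1² − 20r_C1 + 96 = 0  ⇒  r_C1 = 8 or 12
2. given r_C1 > 80/7: keep 12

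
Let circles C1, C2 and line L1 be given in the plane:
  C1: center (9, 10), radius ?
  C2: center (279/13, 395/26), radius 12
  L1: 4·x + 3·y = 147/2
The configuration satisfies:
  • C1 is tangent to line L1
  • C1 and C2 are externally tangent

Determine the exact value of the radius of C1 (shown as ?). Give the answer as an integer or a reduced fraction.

1. [C1‖L1]  r_C1² − 9/4 = 0  ⇒  r_C1 = 3/2 (r>0 drops 1)
2. [ext C1·C2]  r_C1² + 24r_C1 − 153/4 = 0  ⇒  r_C1 = 3/2 (r>0 drops 1)

3/2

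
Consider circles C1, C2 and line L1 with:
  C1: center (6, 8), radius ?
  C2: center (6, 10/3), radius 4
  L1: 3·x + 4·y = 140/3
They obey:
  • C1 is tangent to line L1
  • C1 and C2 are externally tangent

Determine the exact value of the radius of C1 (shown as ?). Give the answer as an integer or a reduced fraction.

1. [C1‖L1]  r_C1² − 4/9 = 0  ⇒  r_C1 = 2/3 (r>0 drops 1)
2. [ext C1·C2]  r_C1² + 8r_C1 − 52/9 = 0  ⇒  r_C1 = 2/3 (r>0 drops 1)

2/3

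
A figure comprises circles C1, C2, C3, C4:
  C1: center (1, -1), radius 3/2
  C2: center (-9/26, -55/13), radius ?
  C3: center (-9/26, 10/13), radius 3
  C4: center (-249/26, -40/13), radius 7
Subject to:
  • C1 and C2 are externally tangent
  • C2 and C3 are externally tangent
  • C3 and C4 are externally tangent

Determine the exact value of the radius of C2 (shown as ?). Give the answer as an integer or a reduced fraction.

1. [ext C1·C2]  r_C2² + 3r_C2 − 10 = 0  ⇒  r_C2 = 2 (r>0 drops 1)
2. [ext C2·C3]  r_C2² + 6r_C2 − 16 = 0  ⇒  r_C2 = 2 (r>0 drops 1)

2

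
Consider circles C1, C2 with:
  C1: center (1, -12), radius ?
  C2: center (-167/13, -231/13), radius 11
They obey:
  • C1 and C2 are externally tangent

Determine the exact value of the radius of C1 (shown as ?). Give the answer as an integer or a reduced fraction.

4

1. [ext C1·C2]  r_C1² + 22r_C1 − 104 = 0  ⇒  r_C1 = 4 (r>0 drops 1)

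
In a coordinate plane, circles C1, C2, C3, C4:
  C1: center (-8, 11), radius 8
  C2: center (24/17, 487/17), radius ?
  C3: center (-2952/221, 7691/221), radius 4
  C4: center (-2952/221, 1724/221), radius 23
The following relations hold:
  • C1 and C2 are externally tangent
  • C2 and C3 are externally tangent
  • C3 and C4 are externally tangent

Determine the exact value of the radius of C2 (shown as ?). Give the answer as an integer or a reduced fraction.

1. [ext C1·C2]  r_C2² + 16r_C2 − 336 = 0  ⇒  r_C2 = 12 (r>0 drops 1)
2. [ext C2·C3]  r_C2² + 8r_C2 − 240 = 0  ⇒  r_C2 = 12 (r>0 drops 1)

12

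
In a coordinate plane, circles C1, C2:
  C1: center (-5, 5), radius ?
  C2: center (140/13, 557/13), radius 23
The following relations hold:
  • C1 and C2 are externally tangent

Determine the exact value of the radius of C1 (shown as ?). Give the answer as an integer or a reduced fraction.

18

1. [ext C1·C2]  r_C1² + 46r_C1 − 1152 = 0  ⇒  r_C1 = 18 (r>0 drops 1)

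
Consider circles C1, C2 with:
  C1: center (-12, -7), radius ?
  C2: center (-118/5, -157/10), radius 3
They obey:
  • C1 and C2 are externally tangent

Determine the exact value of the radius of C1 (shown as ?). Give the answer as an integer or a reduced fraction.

1. [ext C1·C2]  r_C1² + 6r_C1 − 805/4 = 0  ⇒  r_C1 = 23/2 (r>0 drops 1)

23/2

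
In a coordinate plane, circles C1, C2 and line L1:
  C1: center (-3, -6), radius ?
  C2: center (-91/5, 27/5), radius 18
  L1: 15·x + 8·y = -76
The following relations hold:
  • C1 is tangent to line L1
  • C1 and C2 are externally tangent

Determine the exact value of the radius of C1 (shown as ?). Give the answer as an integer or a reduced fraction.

1. [C1‖L1]  r_C1² − 1 = 0  ⇒  r_C1 = 1 (r>0 drops 1)
2. [ext C1·C2]  r_C1² + 36r_C1 − 37 = 0  ⇒  r_C1 = 1 (r>0 drops 1)

1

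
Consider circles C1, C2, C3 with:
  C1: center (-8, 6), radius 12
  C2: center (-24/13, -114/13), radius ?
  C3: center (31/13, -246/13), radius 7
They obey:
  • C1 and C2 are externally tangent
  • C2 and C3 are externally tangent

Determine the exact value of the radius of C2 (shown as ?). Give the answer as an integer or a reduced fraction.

4

1. [ext C1·C2]  r_C2² + 24r_C2 − 112 = 0  ⇒  r_C2 = 4 (r>0 drops 1)
2. [ext C2·C3]  r_C2² + 14r_C2 − 72 = 0  ⇒  r_C2 = 4 (r>0 drops 1)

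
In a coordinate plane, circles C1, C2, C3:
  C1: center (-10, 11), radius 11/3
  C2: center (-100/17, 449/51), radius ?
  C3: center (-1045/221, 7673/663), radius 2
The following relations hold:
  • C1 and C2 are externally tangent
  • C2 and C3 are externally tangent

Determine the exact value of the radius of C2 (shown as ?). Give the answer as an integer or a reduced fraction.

1

1. [ext C1·C2]  r_C2² + (22/3)r_C2 − 25/3 = 0  ⇒  r_C2 = 1 (r>0 drops 1)
2. [ext C2·C3]  r_C2² + 4r_C2 − 5 = 0  ⇒  r_C2 = 1 (r>0 drops 1)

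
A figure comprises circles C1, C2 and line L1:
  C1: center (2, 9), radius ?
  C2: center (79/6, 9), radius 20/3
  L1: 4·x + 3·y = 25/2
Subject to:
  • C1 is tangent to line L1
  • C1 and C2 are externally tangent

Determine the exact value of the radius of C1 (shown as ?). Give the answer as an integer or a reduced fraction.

9/2

1. [C1‖L1]  r_C1² − 81/4 = 0  ⇒  r_C1 = 9/2 (r>0 drops 1)
2. [ext C1·C2]  r_C1² + (40/3)r_C1 − 321/4 = 0  ⇒  r_C1 = 9/2 (r>0 drops 1)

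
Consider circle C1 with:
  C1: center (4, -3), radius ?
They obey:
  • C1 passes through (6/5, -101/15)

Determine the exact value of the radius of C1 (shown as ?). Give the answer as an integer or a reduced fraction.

14/3

1. [C1∋P]  r_C1² − 196/9 = 0  ⇒  r_C1 = 14/3 (r>0 drops 1)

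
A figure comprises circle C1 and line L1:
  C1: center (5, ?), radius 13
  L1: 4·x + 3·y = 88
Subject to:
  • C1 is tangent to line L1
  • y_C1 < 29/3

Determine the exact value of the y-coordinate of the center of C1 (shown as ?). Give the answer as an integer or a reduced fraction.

1. [C1‖L1]  y_C1² − (136/3)y_C1 + 133/3 = 0  ⇒  y_C1 = 1 or 133/3
2. given y_C1 < 29/3: keep 1

1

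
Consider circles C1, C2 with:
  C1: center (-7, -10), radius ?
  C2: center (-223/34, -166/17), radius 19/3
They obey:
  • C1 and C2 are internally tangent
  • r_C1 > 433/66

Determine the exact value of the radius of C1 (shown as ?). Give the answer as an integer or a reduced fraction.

41/6

1. [int C1,C2]  r_C1² − (38/3)r_C1 + 1435/36 = 0  ⇒  r_C1 = 35/6 or 41/6
2. given r_C1 > 433/66: keep 41/6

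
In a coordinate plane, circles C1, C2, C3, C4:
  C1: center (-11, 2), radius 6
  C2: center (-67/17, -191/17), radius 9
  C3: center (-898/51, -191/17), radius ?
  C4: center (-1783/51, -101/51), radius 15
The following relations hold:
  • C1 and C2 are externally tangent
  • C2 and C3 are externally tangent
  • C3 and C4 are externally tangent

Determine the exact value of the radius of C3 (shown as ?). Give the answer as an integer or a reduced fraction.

1. [ext C2·C3]  r_C3² + 18r_C3 − 952/9 = 0  ⇒  r_C3 = 14/3 (r>0 drops 1)
2. [ext C3·C4]  r_C3² + 30r_C3 − 1456/9 = 0  ⇒  r_C3 = 14/3 (r>0 drops 1)

14/3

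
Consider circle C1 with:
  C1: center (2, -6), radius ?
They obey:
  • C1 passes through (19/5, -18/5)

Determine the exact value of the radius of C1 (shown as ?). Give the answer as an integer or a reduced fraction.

3

1. [C1∋P]  r_C1² − 9 = 0  ⇒  r_C1 = 3 (r>0 drops 1)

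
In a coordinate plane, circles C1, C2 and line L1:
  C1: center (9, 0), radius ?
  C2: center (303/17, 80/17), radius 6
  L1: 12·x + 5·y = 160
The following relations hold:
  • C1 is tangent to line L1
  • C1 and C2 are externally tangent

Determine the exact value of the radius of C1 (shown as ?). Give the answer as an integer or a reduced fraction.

4

1. [C1‖L1]  r_C1² − 16 = 0  ⇒  r_C1 = 4 (r>0 drops 1)
2. [ext C1·C2]  r_C1² + 12r_C1 − 64 = 0  ⇒  r_C1 = 4 (r>0 drops 1)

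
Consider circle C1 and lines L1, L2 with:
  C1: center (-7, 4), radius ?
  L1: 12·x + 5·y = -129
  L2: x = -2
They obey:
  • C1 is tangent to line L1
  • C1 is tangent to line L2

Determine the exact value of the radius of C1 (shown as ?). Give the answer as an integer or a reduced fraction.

1. [C1‖L1]  r_C1² − 25 = 0  ⇒  r_C1 = 5 (r>0 drops 1)
2. [C1‖L2]  r_C1² − 25 = 0  ⇒  r_C1 = 5 (r>0 drops 1)

5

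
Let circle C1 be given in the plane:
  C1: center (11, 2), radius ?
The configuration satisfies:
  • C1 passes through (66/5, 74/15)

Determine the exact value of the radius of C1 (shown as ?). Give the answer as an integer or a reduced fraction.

11/3

1. [C1∋P]  r_C1² − 121/9 = 0  ⇒  r_C1 = 11/3 (r>0 drops 1)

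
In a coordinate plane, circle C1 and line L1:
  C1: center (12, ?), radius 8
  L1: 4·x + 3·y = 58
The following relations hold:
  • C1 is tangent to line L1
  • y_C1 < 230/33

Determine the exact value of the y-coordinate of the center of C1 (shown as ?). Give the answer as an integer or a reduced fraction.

1. [C1‖L1]  y_C1² − (20/3)y_C1 − 500/3 = 0  ⇒  y_C1 = -10 or 50/3
2. given y_C1 < 230/33: keep -10

-10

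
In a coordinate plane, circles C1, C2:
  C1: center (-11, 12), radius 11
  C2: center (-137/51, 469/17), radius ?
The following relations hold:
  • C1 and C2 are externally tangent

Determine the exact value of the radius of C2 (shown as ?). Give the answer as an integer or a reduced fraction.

1. [ext C1·C2]  r_C2² + 22r_C2 − 1720/9 = 0  ⇒  r_C2 = 20/3 (r>0 drops 1)

20/3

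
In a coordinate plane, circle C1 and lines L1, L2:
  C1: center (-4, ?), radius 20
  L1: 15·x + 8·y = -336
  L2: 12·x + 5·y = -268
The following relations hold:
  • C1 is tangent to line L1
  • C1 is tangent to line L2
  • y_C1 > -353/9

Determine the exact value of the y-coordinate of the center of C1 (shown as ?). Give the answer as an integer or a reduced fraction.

1. [C1‖L1]  y_C1² + 69y_C1 − 616 = 0  ⇒  y_C1 = -77 or 8
2. [C1‖L2]  y_C1² + 88y_C1 − 768 = 0  ⇒  y_C1 = -96 or 8

8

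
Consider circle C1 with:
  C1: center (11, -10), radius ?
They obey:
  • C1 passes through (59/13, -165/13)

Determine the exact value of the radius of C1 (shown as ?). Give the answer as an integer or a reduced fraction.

1. [C1∋P]  r_C1² − 49 = 0  ⇒  r_C1 = 7 (r>0 drops 1)

7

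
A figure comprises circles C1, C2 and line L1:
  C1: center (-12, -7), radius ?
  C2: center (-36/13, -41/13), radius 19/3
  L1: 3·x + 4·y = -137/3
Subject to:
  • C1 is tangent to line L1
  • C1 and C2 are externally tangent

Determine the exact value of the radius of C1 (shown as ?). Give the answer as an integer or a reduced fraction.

1. [C1‖L1]  r_C1² − 121/9 = 0  ⇒  r_C1 = 11/3 (r>0 drops 1)
2. [ext C1·C2]  r_C1² + (38/3)r_C1 − 539/9 = 0  ⇒  r_C1 = 11/3 (r>0 drops 1)

11/3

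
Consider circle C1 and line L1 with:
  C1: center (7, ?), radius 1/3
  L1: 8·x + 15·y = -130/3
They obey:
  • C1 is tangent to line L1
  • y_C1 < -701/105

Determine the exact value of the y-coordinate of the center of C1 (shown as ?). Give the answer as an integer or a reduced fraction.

-7

1. [C1‖L1]  y_C1² + (596/45)y_C1 + 1967/45 = 0  ⇒  y_C1 = -7 or -281/45
2. given y_C1 < -701/105: keep -7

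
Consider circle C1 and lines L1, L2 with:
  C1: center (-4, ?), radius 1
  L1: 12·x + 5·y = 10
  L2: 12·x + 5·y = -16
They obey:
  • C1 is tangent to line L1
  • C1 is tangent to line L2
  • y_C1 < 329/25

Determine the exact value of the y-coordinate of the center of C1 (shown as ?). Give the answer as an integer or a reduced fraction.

9

1. [C1‖L1]  y_C1² − (116/5)y_C1 + 639/5 = 0  ⇒  y_C1 = 9 or 71/5
2. [C1‖L2]  y_C1² − (64/5)y_C1 + 171/5 = 0  ⇒  y_C1 = 19/5 or 9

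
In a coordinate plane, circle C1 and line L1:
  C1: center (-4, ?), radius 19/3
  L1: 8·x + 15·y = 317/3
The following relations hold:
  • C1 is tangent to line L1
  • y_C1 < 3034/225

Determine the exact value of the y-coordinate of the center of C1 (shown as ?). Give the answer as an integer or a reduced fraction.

2

1. [C1‖L1]  y_C1² − (826/45)y_C1 + 1472/45 = 0  ⇒  y_C1 = 2 or 736/45
2. given y_C1 < 3034/225: keep 2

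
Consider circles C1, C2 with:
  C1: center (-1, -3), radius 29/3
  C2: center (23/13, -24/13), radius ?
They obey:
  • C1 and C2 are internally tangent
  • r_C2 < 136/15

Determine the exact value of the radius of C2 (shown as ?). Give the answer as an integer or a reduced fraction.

20/3

1. [int C1,C2]  r_C2² − (58/3)r_C2 + 760/9 = 0  ⇒  r_C2 = 20/3 or 38/3
2. given r_C2 < 136/15: keep 20/3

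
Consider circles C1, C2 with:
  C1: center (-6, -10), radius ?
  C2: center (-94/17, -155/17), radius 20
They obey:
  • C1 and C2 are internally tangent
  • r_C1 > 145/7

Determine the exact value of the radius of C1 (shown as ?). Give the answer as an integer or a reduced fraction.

1. [int C1,C2]  r_C1² − 40r_C1 + 399 = 0  ⇒  r_C1 = 19 or 21
2. given r_C1 > 145/7: keep 21

21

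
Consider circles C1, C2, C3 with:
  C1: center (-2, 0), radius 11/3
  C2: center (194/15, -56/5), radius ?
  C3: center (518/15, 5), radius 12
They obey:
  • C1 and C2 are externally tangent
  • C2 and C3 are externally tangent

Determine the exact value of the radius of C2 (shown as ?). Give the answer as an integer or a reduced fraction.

1. [ext C1·C2]  r_C2² + (22/3)r_C2 − 335 = 0  ⇒  r_C2 = 15 (r>0 drops 1)
2. [ext C2·C3]  r_C2² + 24r_C2 − 585 = 0  ⇒  r_C2 = 15 (r>0 drops 1)

15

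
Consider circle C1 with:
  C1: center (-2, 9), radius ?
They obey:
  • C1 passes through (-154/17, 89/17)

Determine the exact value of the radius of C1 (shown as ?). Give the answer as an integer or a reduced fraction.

1. [C1∋P]  r_C1² − 64 = 0  ⇒  r_C1 = 8 (r>0 drops 1)

8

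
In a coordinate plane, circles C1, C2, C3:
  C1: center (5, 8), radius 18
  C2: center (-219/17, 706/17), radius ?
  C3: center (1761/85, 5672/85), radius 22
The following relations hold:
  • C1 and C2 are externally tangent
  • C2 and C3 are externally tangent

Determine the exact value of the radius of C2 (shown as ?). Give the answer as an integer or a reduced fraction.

20

1. [ext C1·C2]  r_C2² + 36r_C2 − 1120 = 0  ⇒  r_C2 = 20 (r>0 drops 1)
2. [ext C2·C3]  r_C2² + 44r_C2 − 1280 = 0  ⇒  r_C2 = 20 (r>0 drops 1)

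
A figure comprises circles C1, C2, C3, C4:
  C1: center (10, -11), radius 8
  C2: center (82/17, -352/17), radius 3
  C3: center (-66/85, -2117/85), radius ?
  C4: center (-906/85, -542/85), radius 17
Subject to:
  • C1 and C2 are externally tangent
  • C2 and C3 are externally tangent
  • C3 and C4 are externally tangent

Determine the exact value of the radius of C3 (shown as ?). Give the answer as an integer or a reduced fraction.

1. [ext C2·C3]  r_C3² + 6r_C3 − 40 = 0  ⇒  r_C3 = 4 (r>0 drops 1)
2. [ext C3·C4]  r_C3² + 34r_C3 − 152 = 0  ⇒  r_C3 = 4 (r>0 drops 1)

4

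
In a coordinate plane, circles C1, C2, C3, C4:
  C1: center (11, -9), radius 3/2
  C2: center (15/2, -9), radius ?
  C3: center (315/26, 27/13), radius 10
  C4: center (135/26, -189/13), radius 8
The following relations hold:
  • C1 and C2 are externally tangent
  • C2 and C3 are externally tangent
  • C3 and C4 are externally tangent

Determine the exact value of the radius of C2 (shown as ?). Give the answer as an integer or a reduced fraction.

1. [ext C1·C2]  r_C2² + 3r_C2 − 10 = 0  ⇒  r_C2 = 2 (r>0 drops 1)
2. [ext C2·C3]  r_C2² + 20r_C2 − 44 = 0  ⇒  r_C2 = 2 (r>0 drops 1)

2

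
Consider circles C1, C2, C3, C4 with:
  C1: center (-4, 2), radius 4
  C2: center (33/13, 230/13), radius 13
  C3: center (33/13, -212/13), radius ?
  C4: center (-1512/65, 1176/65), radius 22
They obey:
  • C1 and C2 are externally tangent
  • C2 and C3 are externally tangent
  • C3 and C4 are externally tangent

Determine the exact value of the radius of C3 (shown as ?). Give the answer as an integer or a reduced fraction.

21

1. [ext C2·C3]  r_C3² + 26r_C3 − 987 = 0  ⇒  r_C3 = 21 (r>0 drops 1)
2. [ext C3·C4]  r_C3² + 44r_C3 − 1365 = 0  ⇒  r_C3 = 21 (r>0 drops 1)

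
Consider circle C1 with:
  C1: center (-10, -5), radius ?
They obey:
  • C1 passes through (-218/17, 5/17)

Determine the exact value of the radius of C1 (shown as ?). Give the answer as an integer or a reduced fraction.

6

1. [C1∋P]  r_C1² − 36 = 0  ⇒  r_C1 = 6 (r>0 drops 1)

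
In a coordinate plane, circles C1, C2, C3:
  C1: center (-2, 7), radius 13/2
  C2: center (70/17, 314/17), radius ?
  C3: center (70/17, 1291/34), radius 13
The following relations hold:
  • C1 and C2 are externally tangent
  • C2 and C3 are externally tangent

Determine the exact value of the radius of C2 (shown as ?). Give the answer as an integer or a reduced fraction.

1. [ext C1·C2]  r_C2² + 13r_C2 − 507/4 = 0  ⇒  r_C2 = 13/2 (r>0 drops 1)
2. [ext C2·C3]  r_C2² + 26r_C2 − 845/4 = 0  ⇒  r_C2 = 13/2 (r>0 drops 1)

13/2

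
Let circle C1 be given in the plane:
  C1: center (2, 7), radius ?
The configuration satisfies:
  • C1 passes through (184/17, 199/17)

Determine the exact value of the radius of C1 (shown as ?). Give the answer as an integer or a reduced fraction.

10

1. [C1∋P]  r_C1² − 100 = 0  ⇒  r_C1 = 10 (r>0 drops 1)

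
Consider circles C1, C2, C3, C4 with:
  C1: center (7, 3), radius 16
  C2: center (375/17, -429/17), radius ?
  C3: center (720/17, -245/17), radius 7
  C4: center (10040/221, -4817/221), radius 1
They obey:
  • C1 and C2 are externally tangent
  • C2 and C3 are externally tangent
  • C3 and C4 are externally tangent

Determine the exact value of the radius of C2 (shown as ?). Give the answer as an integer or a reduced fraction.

16

1. [ext C1·C2]  r_C2² + 32r_C2 − 768 = 0  ⇒  r_C2 = 16 (r>0 drops 1)
2. [ext C2·C3]  r_C2² + 14r_C2 − 480 = 0  ⇒  r_C2 = 16 (r>0 drops 1)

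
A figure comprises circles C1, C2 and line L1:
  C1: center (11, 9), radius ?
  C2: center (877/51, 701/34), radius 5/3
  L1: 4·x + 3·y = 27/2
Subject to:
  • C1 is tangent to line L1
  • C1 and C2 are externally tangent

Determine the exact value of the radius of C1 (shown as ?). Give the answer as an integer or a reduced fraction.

1. [C1‖L1]  r_C1² − 529/4 = 0  ⇒  r_C1 = 23/2 (r>0 drops 1)
2. [ext C1·C2]  r_C1² + (10/3)r_C1 − 2047/12 = 0  ⇒  r_C1 = 23/2 (r>0 drops 1)

23/2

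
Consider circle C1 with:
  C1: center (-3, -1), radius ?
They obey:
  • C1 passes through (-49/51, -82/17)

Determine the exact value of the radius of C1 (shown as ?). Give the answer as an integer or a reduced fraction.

1. [C1∋P]  r_C1² − 169/9 = 0  ⇒  r_C1 = 13/3 (r>0 drops 1)

13/3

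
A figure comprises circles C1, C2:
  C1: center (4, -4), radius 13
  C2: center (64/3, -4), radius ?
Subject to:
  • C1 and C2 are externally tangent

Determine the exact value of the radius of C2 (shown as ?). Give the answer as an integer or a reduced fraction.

13/3

1. [ext C1·C2]  r_C2² + 26r_C2 − 1183/9 = 0  ⇒  r_C2 = 13/3 (r>0 drops 1)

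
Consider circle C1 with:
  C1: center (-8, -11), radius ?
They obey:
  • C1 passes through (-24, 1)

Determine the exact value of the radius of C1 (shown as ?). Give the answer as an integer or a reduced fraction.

20

1. [C1∋P]  r_C1² − 400 = 0  ⇒  r_C1 = 20 (r>0 drops 1)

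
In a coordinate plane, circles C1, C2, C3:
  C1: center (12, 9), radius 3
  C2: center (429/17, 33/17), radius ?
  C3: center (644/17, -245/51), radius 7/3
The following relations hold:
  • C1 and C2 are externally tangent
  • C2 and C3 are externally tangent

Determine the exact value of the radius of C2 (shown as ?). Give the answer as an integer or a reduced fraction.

12

1. [ext C1·C2]  r_C2² + 6r_C2 − 216 = 0  ⇒  r_C2 = 12 (r>0 drops 1)
2. [ext C2·C3]  r_C2² + (14/3)r_C2 − 200 = 0  ⇒  r_C2 = 12 (r>0 drops 1)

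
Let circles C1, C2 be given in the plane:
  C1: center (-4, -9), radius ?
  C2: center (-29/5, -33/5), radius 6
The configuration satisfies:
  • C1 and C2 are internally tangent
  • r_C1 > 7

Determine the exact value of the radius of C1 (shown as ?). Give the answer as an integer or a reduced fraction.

9

1. [int C1,C2]  r_C1² − 12r_C1 + 27 = 0  ⇒  r_C1 = 3 or 9
2. given r_C1 > 7: keep 9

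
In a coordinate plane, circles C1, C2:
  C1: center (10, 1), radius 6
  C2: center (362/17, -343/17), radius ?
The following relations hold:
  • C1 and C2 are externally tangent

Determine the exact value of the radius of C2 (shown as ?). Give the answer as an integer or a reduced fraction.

1. [ext C1·C2]  r_C2² + 12r_C2 − 540 = 0  ⇒  r_C2 = 18 (r>0 drops 1)

18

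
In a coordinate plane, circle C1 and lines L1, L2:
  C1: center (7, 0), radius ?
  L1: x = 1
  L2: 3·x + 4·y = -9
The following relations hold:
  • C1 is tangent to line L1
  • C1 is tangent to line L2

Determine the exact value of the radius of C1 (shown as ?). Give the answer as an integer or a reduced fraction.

6

1. [C1‖L1]  r_C1² − 36 = 0  ⇒  r_C1 = 6 (r>0 drops 1)
2. [C1‖L2]  r_C1² − 36 = 0  ⇒  r_C1 = 6 (r>0 drops 1)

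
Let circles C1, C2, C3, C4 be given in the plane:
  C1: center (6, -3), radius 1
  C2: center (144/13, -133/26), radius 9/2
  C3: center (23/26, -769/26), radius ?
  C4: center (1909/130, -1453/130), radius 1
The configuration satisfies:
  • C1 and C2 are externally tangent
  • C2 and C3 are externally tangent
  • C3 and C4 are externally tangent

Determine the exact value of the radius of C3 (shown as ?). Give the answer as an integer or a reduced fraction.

1. [ext C2·C3]  r_C3² + 9r_C3 − 682 = 0  ⇒  r_C3 = 22 (r>0 drops 1)
2. [ext C3·C4]  r_C3² + 2r_C3 − 528 = 0  ⇒  r_C3 = 22 (r>0 drops 1)

22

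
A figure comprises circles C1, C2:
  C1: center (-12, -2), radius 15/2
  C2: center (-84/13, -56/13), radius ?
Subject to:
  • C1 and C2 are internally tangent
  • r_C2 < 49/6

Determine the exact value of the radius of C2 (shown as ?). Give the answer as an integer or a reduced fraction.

3/2

1. [int C1,C2]  r_C2² − 15r_C2 + 81/4 = 0  ⇒  r_C2 = 3/2 or 27/2
2. given r_C2 < 49/6: keep 3/2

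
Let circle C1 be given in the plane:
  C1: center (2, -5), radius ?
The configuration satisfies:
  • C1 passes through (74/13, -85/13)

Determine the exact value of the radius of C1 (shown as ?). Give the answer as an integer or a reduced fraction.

4

1. [C1∋P]  r_C1² − 16 = 0  ⇒  r_C1 = 4 (r>0 drops 1)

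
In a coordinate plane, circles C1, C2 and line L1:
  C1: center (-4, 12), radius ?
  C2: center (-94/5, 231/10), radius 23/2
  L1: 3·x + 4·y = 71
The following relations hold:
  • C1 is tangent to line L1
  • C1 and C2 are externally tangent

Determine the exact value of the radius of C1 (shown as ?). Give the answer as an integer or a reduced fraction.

7

1. [C1‖L1]  r_C1² − 49 = 0  ⇒  r_C1 = 7 (r>0 drops 1)
2. [ext C1·C2]  r_C1² + 23r_C1 − 210 = 0  ⇒  r_C1 = 7 (r>0 drops 1)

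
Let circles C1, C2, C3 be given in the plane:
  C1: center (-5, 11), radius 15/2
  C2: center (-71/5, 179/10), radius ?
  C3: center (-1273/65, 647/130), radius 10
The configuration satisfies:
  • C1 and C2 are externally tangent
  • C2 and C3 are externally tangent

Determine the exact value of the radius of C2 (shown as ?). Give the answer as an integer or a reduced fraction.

1. [ext C1·C2]  r_C2² + 15r_C2 − 76 = 0  ⇒  r_C2 = 4 (r>0 drops 1)
2. [ext C2·C3]  r_C2² + 20r_C2 − 96 = 0  ⇒  r_C2 = 4 (r>0 drops 1)

4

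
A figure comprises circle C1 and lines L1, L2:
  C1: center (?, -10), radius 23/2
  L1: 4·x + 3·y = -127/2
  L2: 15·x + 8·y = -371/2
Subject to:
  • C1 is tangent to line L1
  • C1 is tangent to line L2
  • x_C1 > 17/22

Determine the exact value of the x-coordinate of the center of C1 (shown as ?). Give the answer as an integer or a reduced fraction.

6

1. [C1‖L1]  x_C1² + (67/4)x_C1 − 273/2 = 0  ⇒  x_C1 = -91/4 or 6
2. [C1‖L2]  x_C1² + (211/15)x_C1 − 602/5 = 0  ⇒  x_C1 = -301/15 or 6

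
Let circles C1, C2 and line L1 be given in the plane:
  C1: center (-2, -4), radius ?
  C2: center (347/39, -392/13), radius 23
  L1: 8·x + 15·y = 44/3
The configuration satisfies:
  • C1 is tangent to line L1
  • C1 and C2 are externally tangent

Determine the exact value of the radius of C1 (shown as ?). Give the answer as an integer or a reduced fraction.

16/3

1. [C1‖L1]  r_C1² − 256/9 = 0  ⇒  r_C1 = 16/3 (r>0 drops 1)
2. [ext C1·C2]  r_C1² + 46r_C1 − 2464/9 = 0  ⇒  r_C1 = 16/3 (r>0 drops 1)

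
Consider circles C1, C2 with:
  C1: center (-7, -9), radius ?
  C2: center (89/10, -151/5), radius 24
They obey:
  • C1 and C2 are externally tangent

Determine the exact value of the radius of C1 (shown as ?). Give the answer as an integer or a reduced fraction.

1. [ext C1·C2]  r_C1² + 48r_C1 − 505/4 = 0  ⇒  r_C1 = 5/2 (r>0 drops 1)

5/2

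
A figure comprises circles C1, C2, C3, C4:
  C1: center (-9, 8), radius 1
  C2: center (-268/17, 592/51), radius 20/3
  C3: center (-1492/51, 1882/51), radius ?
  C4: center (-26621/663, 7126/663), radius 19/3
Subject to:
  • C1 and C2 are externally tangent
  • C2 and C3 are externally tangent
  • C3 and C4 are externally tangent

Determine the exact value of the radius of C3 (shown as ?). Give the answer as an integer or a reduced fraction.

22

1. [ext C2·C3]  r_C3² + (40/3)r_C3 − 2332/3 = 0  ⇒  r_C3 = 22 (r>0 drops 1)
2. [ext C3·C4]  r_C3² + (38/3)r_C3 − 2288/3 = 0  ⇒  r_C3 = 22 (r>0 drops 1)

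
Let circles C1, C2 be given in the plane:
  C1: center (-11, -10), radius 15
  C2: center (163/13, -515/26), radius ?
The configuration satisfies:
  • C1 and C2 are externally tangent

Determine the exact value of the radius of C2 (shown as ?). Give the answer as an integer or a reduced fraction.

21/2

1. [ext C1·C2]  r_C2² + 30r_C2 − 1701/4 = 0  ⇒  r_C2 = 21/2 (r>0 drops 1)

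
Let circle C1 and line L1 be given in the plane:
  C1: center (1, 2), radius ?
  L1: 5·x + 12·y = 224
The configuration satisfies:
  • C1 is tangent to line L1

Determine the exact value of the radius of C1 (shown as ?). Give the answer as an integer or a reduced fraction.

15

1. [C1‖L1]  r_C1² − 225 = 0  ⇒  r_C1 = 15 (r>0 drops 1)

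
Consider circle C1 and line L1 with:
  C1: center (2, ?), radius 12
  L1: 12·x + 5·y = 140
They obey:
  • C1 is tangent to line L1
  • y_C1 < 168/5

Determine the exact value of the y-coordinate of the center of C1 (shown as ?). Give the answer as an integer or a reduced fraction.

-8

1. [C1‖L1]  y_C1² − (232/5)y_C1 − 2176/5 = 0  ⇒  y_C1 = -8 or 272/5
2. given y_C1 < 168/5: keep -8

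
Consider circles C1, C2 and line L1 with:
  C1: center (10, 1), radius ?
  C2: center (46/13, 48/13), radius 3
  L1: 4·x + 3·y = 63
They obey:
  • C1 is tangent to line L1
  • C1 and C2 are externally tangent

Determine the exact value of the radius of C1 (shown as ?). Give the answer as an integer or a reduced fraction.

4

1. [C1‖L1]  r_C1² − 16 = 0  ⇒  r_C1 = 4 (r>0 drops 1)
2. [ext C1·C2]  r_C1² + 6r_C1 − 40 = 0  ⇒  r_C1 = 4 (r>0 drops 1)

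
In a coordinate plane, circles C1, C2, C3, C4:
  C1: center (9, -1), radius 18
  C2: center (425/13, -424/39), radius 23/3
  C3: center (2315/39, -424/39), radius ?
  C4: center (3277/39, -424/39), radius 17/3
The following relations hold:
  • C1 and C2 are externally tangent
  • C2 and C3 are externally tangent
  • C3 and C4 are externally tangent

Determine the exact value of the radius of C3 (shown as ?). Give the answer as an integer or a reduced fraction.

19

1. [ext C2·C3]  r_C3² + (46/3)r_C3 − 1957/3 = 0  ⇒  r_C3 = 19 (r>0 drops 1)
2. [ext C3·C4]  r_C3² + (34/3)r_C3 − 1729/3 = 0  ⇒  r_C3 = 19 (r>0 drops 1)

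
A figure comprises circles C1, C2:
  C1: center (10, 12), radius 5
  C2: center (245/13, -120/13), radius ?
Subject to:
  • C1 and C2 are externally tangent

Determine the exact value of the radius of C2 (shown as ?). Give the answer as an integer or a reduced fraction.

18

1. [ext C1·C2]  r_C2² + 10r_C2 − 504 = 0  ⇒  r_C2 = 18 (r>0 drops 1)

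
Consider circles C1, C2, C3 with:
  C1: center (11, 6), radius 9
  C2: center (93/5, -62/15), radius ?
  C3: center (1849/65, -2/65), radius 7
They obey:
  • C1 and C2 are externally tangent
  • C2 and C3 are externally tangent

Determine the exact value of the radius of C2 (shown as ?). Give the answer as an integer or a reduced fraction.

11/3

1. [ext C1·C2]  r_C2² + 18r_C2 − 715/9 = 0  ⇒  r_C2 = 11/3 (r>0 drops 1)
2. [ext C2·C3]  r_C2² + 14r_C2 − 583/9 = 0  ⇒  r_C2 = 11/3 (r>0 drops 1)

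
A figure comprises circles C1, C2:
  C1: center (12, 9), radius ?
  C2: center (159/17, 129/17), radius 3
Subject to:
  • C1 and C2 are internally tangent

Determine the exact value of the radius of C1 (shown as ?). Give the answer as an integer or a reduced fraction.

6

1. [int C1,C2]  r_C1² − 6r_C1 = 0  ⇒  r_C1 = 6 (r>0 drops 1)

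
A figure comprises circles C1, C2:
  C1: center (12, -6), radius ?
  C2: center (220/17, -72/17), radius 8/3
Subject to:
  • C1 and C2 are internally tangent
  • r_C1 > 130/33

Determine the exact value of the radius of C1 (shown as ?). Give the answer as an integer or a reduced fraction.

1. [int C1,C2]  r_C1² − (16/3)r_C1 + 28/9 = 0  ⇒  r_C1 = 2/3 or 14/3
2. given r_C1 > 130/33: keep 14/3

14/3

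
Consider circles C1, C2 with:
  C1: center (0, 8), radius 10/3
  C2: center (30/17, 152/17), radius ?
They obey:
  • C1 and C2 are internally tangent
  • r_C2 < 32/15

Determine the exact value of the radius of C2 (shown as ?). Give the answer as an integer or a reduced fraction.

1. [int C1,C2]  r_C2² − (20/3)r_C2 + 64/9 = 0  ⇒  r_C2 = 4/3 or 16/3
2. given r_C2 < 32/15: keep 4/3

4/3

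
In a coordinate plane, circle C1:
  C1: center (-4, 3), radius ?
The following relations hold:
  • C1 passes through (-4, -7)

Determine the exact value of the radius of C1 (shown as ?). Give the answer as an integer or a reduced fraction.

1. [C1∋P]  r_C1² − 100 = 0  ⇒  r_C1 = 10 (r>0 drops 1)

10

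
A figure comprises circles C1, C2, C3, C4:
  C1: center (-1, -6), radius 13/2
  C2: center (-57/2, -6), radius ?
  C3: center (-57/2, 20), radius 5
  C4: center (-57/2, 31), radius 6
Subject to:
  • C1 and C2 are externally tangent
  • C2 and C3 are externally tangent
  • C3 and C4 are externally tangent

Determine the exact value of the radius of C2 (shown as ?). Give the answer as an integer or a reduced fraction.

21

1. [ext C1·C2]  r_C2² + 13r_C2 − 714 = 0  ⇒  r_C2 = 21 (r>0 drops 1)
2. [ext C2·C3]  r_C2² + 10r_C2 − 651 = 0  ⇒  r_C2 = 21 (r>0 drops 1)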